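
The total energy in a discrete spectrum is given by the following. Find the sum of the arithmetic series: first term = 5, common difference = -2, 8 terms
Last term: a_n = 5 + (8 - 1)·-2 = -9
Sum = n(a_1 + a_n)/2 = 8(5 + (-9))/2 = -16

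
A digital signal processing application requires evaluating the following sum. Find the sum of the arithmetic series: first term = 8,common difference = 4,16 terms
Last term: a_n=8 + (16 - 1)·4=68
Sum=n(a_1 + a_n)/2=16(8 + 68)/2=608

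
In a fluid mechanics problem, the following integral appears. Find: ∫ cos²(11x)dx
Using identity cos²(u)=(1 + cos(2u))/2:
∫ (1 + cos(22x))/2 dx=x/2 + sin(22x)/44 + C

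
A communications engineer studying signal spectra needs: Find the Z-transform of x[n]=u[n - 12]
Using the time-shift property: Z{u[n-12]} = z^(-12)*z/(z-1)
= z^(-11)/(z-1)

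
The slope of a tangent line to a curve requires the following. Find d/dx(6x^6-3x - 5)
Power rule: d/dx(ax^n)=n·a·x^(n-1)
Term by term: 36·x^5 - 3

Answer: 36x^5 - 3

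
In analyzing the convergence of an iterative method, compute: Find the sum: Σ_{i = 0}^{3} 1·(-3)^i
Geometric series: S = a(1 - r^n)/(1 - r)
a = 1, r = -3, n = 4
S = 1(1 - 81)/4 = -20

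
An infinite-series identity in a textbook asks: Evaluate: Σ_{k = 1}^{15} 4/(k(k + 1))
Partial fractions: 4/(k(k+1))=4/k - 4/(k+1)
Telescoping sum: 4(1-1/16)=4·15/16

Answer: 15/4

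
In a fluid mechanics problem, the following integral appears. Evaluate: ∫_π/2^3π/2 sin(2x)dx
Antiderivative: -cos(2x)/2
Evaluate at bounds: [-cos(2·3π/2)/2] - [-cos(2·π/2)/2]
=(-(-1) + (-1))/2=0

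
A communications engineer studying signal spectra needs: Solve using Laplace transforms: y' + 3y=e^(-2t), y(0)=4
Take L: sY - 4 + 3Y = 1/(s + 2)
Y(s + 3) = 1/(s + 2) + 4
Y = 1/((s + 2)(s + 3)) + 4/(s + 3)
Partial fractions: 1/((s + 2)(s + 3)) = 1/(s + 2) - 1/(s + 3)
So Y = 1/(s + 2) + 3/(s + 3)
Inverse Laplace transform (L^(-1){1/(s + 2)} = e^(-2t), L^(-1){1/(s + 3)} = e^(-3t)):

Answer: y(t) = 1·e^(-2t) + 3·e^(-3t)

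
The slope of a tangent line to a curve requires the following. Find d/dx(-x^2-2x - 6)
Power rule: d/dx(ax^n) = n·a·x^(n-1)
Term by term: -2·x - 2

Answer: -2x - 2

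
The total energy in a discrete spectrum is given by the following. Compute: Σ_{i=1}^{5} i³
Using formula: Σ i^3=[n(n+1)/2]²=[5·6/2]²=225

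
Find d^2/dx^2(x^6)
Apply power rule 2 times:
d^1: 6x^5
d^2: 30x^4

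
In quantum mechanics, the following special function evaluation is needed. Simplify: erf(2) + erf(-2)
erf is odd: erf(-2) = -erf(2)
erf(2) + erf(-2) = erf(2) - erf(2) = 0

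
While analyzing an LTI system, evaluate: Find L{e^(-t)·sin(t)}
First shifting: L{e^(at)f(t)} = F(s-a)
L{sin(t)} = 1/(s² + 1)
Shift: 1/((s + 1)² + 1)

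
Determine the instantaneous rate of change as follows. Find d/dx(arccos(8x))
d/dx[arccos(u)] = -u'/√(1-u²), u = 8x, u' = 8

Answer: -8/√(1-64x²)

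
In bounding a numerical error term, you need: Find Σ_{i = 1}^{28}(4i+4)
=4·Σ i+4·28=4·406+112=1736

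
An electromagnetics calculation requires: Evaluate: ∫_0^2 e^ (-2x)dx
Antiderivative: (1/(-2))e^(-2x)
Evaluate: (1/(-2))(e^-4-1)

Answer: (e^-4-1)/(-2)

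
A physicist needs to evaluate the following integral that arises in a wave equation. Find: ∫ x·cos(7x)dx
By parts: u = x, dv = cos(7x) dx
du = dx, v = sin(7x)/7
= x·sin(7x)/7+cos(7x)/7²+C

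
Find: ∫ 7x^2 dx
Using power rule: ∫ 7x^2 dx = 7/3 x^3 + C = (7/3)x^3 + C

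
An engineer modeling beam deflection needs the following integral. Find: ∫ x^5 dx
Using power rule: ∫ x^5 dx = 1/6 x^6+C = (1/6)x^6+C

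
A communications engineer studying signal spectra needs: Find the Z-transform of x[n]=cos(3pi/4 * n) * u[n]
Z{cos(w0 * n) * u[n]} = z(z - cos(w0))/(z^2 - 2z * cos(w0) + 1)
With w0 = 3pi/4: X(z) = z(z - cos(3pi/4))/(z^2 - 2z * cos(3pi/4) + 1)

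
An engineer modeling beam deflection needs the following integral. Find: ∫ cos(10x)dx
Using substitution u=10x: ∫ cos(u) du/10=sin(u)/10+C

Answer: (1/10)sin(10x)+C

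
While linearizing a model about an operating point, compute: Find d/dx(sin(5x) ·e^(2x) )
Product rule: (fg)'=f'g+fg'
f=sin(5x), f'=5·cos(5x)
g=e^(2x), g'=2·e^(2x)

Answer: 5·cos(5x)·e^(2x)+2·sin(5x)·e^(2x)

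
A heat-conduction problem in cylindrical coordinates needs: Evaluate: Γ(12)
Γ(n)=(n-1)! for positive integers
Γ(12)=11!=39916800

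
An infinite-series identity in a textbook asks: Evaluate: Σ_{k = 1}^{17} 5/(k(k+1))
Partial fractions: 5/(k(k + 1)) = 5/k - 5/(k + 1)
Telescoping sum: 5(1 - 1/18) = 5·17/18

Answer: 85/18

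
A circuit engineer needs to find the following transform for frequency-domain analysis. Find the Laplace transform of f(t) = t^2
L{t^n}=n!/s^(n + 1)
L{t^2}=2!/s^3=2/s^3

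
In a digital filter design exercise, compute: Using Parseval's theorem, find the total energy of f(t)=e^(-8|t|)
Parseval's theorem: E=integral |f(t)|^2 dt=(1/2pi) integral |F(omega)|^2 domega
E=integral_{-inf}^{inf} e^(-16|t|) dt=2 * integral_0^inf e^(-16t) dt=2/(2 * 8)=1/8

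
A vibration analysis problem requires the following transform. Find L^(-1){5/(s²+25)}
L^(-1){w/(s²+w²)}=sin(wt)
Here w=5

Answer: sin(5t)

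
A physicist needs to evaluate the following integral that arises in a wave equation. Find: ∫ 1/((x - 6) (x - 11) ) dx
Partial fractions: 1/((x-6)(x-11)) = A/(x-6)+B/(x-11)
A = -1/5, B = 1/5
∫ [-1/5· 1/(x-6)+1/5· 1/(x-11)] dx
= (1/5)[ln|x-11| - ln|x-6|]+C

Answer: (1/5)·ln|(x-11)/(x-6)|+C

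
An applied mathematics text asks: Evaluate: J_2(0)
J_n(0) = 0 for all n > 0 (Bessel function of first kind)
J_2(0) = 0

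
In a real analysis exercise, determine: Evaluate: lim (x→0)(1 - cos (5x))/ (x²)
Using 1-cos(u) ≈ u²/2 for small u:
(1-cos(5x)) ≈ (5x)²/2=25x²/2
So limit=25/(2·1)=25/2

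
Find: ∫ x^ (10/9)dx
Power rule: ∫ x^(10/9) dx = x^(19/9)/(19/9)+C

Answer: (9/19)·x^(19/9)+C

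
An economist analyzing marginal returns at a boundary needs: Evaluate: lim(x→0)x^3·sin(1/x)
Squeeze theorem: -|x^3| ≤ x^3·sin(1/x) ≤ |x^3|
Since x^3 → 0 as x → 0, by squeeze theorem the limit is 0

Answer: 0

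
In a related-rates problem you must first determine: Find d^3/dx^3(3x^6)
Apply power rule 3 times:
d^1: 18x^5
d^2: 90x^4
d^3: 360x^3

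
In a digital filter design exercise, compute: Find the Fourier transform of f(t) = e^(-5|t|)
Using the standard pair: F{e^(-a|t|)} = 2a/(a^2 + omega^2)
With a = 5: F(omega) = 10/(25 + omega^2)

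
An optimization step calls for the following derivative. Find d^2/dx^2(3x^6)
Apply power rule 2 times:
d^1: 18x^5
d^2: 90x^4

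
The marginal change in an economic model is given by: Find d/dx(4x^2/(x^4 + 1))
Quotient rule: (f/g)' = (f'g - fg')/g²
f = 4x^2, f' = 8x
g = x^4+1, g' = 4x^3

Answer: (8x·(x^4+1)-16x^5)/(x^4+1)²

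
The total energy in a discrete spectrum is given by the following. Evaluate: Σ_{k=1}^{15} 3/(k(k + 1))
Partial fractions: 3/(k(k+1)) = 3/k - 3/(k+1)
Telescoping sum: 3(1-1/16) = 3·15/16

Answer: 45/16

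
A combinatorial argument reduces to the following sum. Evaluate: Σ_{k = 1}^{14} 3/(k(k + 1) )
Partial fractions: 3/(k(k + 1)) = 3/k - 3/(k + 1)
Telescoping sum: 3(1 - 1/15) = 3·14/15

Answer: 14/5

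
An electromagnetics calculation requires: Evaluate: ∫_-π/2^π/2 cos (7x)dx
Antiderivative: sin(7x)/7
Evaluate at bounds: [sin(7·π/2)/7] - [sin(7·-π/2)/7]
=((-1) - (1))/7=-2/7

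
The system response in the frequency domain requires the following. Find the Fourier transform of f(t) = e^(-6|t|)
Using the standard pair: F{e^(-a|t|)} = 2a/(a^2+omega^2)
With a = 6: F(omega) = 12/(36+omega^2)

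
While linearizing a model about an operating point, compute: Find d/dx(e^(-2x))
Chain rule: d/dx[e^u] = e^u · u' where u = -2x
u' = -2

Answer: -2·e^(-2x)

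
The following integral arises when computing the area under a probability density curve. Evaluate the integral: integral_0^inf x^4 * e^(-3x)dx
This is a Gamma integral. Substitute u=3x (du=3 dx):
integral_0^inf x^4 * e^(-3x) dx=(1/3^5) integral_0^inf u^4 * e^(-u) du
=Gamma(5)/3^5=4!/3^5=24/243

Answer: 8/81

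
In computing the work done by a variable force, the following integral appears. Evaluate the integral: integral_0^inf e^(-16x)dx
integral_0^inf e^(-16x) dx=[-1/16 * e^(-16x)]_0^inf
=0 - (-1/16)=1/16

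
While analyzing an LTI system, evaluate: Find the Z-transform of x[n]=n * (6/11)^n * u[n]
Using the property Z{n * a^n * u[n]} = az/(z-a)^2
With a = 6/11: X(z) = (6/11)z/(z - 6/11)^2, |z| > 6/11

Answer: (6/11)z/(z - 6/11)^2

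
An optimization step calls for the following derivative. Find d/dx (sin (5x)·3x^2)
Product rule: (fg)' = f'g + fg'
f = sin(5x), f' = 5·cos(5x)
g = 3x^2, g' = 6x

Answer: 15·cos(5x)·x^2 + 6·sin(5x)·x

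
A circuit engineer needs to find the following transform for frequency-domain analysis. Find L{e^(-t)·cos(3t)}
First shifting: L{e^(at)f(t)} = F(s-a)
L{cos(3t)} = s/(s² + 9)
Shift: (s + 1)/((s + 1)² + 9)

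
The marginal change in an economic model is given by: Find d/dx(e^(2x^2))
Chain rule: d/dx[e^u]=e^u · u' where u=2x^2
u'=4x

Answer: 4x·e^(2x^2)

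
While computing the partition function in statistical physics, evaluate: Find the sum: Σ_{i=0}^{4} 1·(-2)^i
Geometric series: S=a(1 - r^n)/(1 - r)
a=1, r=-2, n=5
S=1(1 + 32)/3=11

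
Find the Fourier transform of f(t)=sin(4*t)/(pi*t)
sin(W * t)/(pi * t) = (W/pi) * sinc(W * t/pi) is the impulse response of the ideal low-pass filter with cutoff W (here W = 4).
Its Fourier transform is a rectangular function:
F(omega) = 1 for |omega| < 4, 0 otherwise

Answer: rect(omega/8) [i.e., 1 for |omega| < 4, 0 otherwise]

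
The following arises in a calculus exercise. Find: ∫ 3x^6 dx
Using power rule: ∫ 3x^6 dx = 3/7 x^7+C = (3/7)x^7+C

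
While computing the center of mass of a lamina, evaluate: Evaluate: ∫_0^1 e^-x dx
Antiderivative: -e^-x
Evaluate: -(e^-1-1)

Answer: (e^-1-1)/(-1)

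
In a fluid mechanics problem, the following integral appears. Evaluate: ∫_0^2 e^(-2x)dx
Antiderivative: (1/(-2))e^(-2x)
Evaluate: (1/(-2))(e^-4-1)

Answer: (e^-4-1)/(-2)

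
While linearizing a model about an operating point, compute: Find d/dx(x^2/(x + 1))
Quotient rule: (f/g)' = (f'g - fg')/g²
f = x^2, f' = 2x
g = x+1, g' = 1

Answer: (2x·(x+1) - x^2)/(x+1)²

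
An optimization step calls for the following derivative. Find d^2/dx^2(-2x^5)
Apply power rule 2 times:
d^1: -10x^4
d^2: -40x^3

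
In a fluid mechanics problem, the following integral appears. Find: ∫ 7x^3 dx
Using power rule: ∫ 7x^3 dx=7/4 x^4+C=(7/4)x^4+C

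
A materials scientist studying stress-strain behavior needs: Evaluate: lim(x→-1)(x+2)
Polynomial is continuous, so substitute x = -1:
1·(-1) + 2 = 1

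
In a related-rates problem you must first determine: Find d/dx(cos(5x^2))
Chain rule: d/dx[cos(u)]=-sin(u)·u' where u=5x^2
u'=10x

Answer: -10x·sin(5x^2)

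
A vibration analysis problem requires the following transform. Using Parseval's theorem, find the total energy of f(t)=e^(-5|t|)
Parseval's theorem: E = integral |f(t)|^2 dt = (1/2pi) integral |F(omega)|^2 domega
E = integral_{-inf}^{inf} e^(-10|t|) dt = 2*integral_0^inf e^(-10t) dt = 2/(2*5) = 1/5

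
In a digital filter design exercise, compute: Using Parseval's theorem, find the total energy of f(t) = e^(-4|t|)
Parseval's theorem: E = integral |f(t)|^2 dt = (1/2pi) integral |F(omega)|^2 domega
E = integral_{-inf}^{inf} e^(-8|t|) dt = 2*integral_0^inf e^(-8t) dt = 2/(2*4) = 1/4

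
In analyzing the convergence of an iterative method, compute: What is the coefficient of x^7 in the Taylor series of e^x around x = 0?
Taylor series of e^x = Σ x^n/n!
Coefficient of x^7 = 1/7! = 1/5040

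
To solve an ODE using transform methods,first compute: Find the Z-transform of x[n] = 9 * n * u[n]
Z{n*u[n]}=z/(z-1)^2
By linearity: Z{9*n*u[n]}=9z/(z-1)^2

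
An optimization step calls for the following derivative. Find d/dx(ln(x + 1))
Chain rule: d/dx[ln(u)] = u'/u where u = x + 1
u' = 1

Answer: (1)/(x + 1)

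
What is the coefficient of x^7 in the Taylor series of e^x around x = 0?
Taylor series of e^x=Σ x^n/n!
Coefficient of x^7=1/7!=1/5040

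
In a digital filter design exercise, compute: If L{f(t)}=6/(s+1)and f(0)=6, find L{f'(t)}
L{f'(t)} = s·F(s) - f(0) = 6s/(s+1)-6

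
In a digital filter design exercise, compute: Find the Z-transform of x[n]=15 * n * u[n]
Z{n * u[n]} = z/(z-1)^2
By linearity: Z{15 * n * u[n]} = 15z/(z-1)^2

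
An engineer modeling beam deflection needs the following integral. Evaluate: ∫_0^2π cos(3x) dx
Antiderivative: sin(3x)/3
Evaluate at bounds: [sin(3·2π)/3] - [sin(3·0)/3]
=((0) - (0))/3=0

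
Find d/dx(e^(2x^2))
Chain rule: d/dx[e^u] = e^u · u' where u = 2x^2
u' = 4x

Answer: 4x·e^(2x^2)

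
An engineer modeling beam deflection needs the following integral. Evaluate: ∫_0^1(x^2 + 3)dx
Step 1: Find antiderivative F(x)=(1/3)x^3+3x
Step 2: F(1) - F(0)=10/3 - (0)=10/3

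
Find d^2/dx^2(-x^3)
Apply power rule 2 times:
d^1: -3x^2
d^2: -6x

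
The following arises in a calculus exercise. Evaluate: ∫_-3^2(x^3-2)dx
Step 1: Find antiderivative F(x) = (1/4)x^4-2x
Step 2: F(2) - F(-3) = 0 - (105/4) = -105/4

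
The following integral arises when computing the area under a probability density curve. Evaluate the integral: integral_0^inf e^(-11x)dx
integral_0^inf e^(-11x) dx = [-1/11*e^(-11x)]_0^inf
= 0 - (-1/11) = 1/11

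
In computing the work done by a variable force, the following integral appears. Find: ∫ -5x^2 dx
Using power rule: ∫ -5x^2 dx=-5/3 x^3 + C=(-5/3)x^3 + C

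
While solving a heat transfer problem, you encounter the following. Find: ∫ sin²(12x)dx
Using identity sin²(u) = (1 - cos(2u))/2:
∫ (1 - cos(24x))/2 dx = x/2 - sin(24x)/48+C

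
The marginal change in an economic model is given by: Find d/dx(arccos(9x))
d/dx[arccos(u)] = -u'/√(1-u²), u = 9x, u' = 9

Answer: -9/√(1-81x²)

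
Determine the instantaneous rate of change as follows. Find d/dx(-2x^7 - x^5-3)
Power rule: d/dx(ax^n) = n·a·x^(n-1)
Term by term: -14·x^6 - 5·x^4

Answer: -14x^6 - 5x^4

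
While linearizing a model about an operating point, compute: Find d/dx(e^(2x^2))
Chain rule: d/dx[e^u] = e^u · u' where u = 2x^2
u' = 4x

Answer: 4x·e^(2x^2)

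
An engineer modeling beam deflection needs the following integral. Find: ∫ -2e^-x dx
Since d/dx[e^-x] = - e^-x, we get 2e^-x+C

Answer: 2e^-x+C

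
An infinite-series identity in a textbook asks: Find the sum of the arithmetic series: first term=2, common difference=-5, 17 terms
Last term: a_n=2 + (17 - 1)·-5=-78
Sum=n(a_1 + a_n)/2=17(2 + (-78))/2=-646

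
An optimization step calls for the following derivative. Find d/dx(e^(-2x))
Chain rule: d/dx[e^u] = e^u · u' where u = -2x
u' = -2

Answer: -2·e^(-2x)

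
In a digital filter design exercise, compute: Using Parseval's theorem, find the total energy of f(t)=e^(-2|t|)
Parseval's theorem: E=integral |f(t)|^2 dt=(1/2pi) integral |F(omega)|^2 domega
E=integral_{-inf}^{inf} e^(-4|t|) dt=2 * integral_0^inf e^(-4t) dt=2/(2 * 2)=1/2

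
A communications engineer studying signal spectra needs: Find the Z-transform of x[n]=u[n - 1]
Using the time-shift property: Z{u[n-1]} = z^(-1)*z/(z-1)
= z^(0)/(z-1)

Answer: 1/(z-1)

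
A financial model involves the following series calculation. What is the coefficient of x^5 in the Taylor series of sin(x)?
sin(x) = Σ (-1)^k x^(2k+1)/(2k+1)!
For x^5: (-1)^2/5! = 1/120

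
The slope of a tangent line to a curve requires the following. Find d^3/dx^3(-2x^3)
Apply power rule 3 times:
d^1: -6x^2
d^2: -12x
d^3: -12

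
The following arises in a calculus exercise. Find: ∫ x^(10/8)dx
Power rule: ∫ x^(5/4) dx = x^(9/4)/(9/4)+C

Answer: (4/9)·x^(9/4)+C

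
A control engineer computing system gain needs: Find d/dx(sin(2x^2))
Chain rule: d/dx[sin(u)] = cos(u)·u' where u = 2x^2
u' = 4x

Answer: 4x·cos(2x^2)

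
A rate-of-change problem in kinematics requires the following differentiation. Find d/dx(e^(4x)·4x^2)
Product rule: (fg)'=f'g+fg'
f=e^(4x), f'=4·e^(4x)
g=4x^2, g'=8x

Answer: 16·e^(4x)·x^2+8·e^(4x)·x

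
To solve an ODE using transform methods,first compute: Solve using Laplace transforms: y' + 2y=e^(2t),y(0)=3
Take L: sY - 3 + 2Y=1/(s-2)
Y(s + 2)=1/(s-2) + 3
Y=1/((s-2)(s + 2)) + 3/(s + 2)
Partial fractions: 1/((s-2)(s + 2))=(1/4)/(s-2) - (1/4)/(s + 2)
So Y=(1/4)/(s-2) + (11/4)/(s + 2)
Inverse Laplace transform (L^(-1){1/(s-2)}=e^(2t), L^(-1){1/(s + 2)}=e^(-2t)):

Answer: y(t)=(1/4)·e^(2t) + (11/4)·e^(-2t)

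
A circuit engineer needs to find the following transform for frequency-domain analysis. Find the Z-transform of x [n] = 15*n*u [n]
Z{n*u[n]}=z/(z-1)^2
By linearity: Z{15*n*u[n]}=15z/(z-1)^2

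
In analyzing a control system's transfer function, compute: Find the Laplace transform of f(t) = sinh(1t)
L{sinh(at)} = a/(s²-a²)
L{sinh(1t)} = 1/(s²-1)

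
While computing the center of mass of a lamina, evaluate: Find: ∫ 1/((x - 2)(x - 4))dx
Partial fractions: 1/((x-2)(x-4))=A/(x-2) + B/(x-4)
A=-1/2, B=1/2
∫ [-1/2· 1/(x-2) + 1/2· 1/(x-4)] dx
=(1/2)[ln|x-4| - ln|x-2|] + C

Answer: (1/2)·ln|(x-4)/(x-2)| + C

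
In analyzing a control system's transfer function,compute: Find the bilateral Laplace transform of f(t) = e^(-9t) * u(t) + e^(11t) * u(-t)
For e^(-9t)*u(t): L=1/(s + 9), Re(s) > -9
For e^(11t)*u(-t): L=-1/(s-11), Re(s) < 11
Combined: F(s)=1/(s + 9) - 1/(s-11), -9 < Re(s) < 11

Answer: 1/(s + 9) - 1/(s-11), ROC: -9 < Re(s) < 11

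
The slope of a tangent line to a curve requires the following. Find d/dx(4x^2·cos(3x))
Product rule: (fg)'=f'g+fg'
f=4x^2, f'=8x
g=cos(3x), g'=-3·sin(3x)

Answer: 8x·cos(3x)-12x^2·sin(3x)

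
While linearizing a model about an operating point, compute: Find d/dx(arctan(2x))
d/dx[arctan(u)] = u'/(1 + u²), u = 2x, u' = 2

Answer: 2/(1 + 4x²)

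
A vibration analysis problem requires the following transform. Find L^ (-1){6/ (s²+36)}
L^(-1){w/(s²+w²)} = sin(wt)
Here w = 6

Answer: sin(6t)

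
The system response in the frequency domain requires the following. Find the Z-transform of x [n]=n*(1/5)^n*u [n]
Using the property Z{n * a^n * u[n]}=az/(z-a)^2
With a=1/5: X(z)=(1/5)z/(z - 1/5)^2, |z| > 1/5

Answer: (1/5)z/(z - 1/5)^2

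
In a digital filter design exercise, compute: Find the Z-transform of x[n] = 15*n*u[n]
Z{n * u[n]}=z/(z-1)^2
By linearity: Z{15 * n * u[n]}=15z/(z-1)^2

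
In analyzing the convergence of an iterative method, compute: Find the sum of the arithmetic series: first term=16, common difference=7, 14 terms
Last term: a_n=16 + (14 - 1)·7=107
Sum=n(a_1 + a_n)/2=14(16 + 107)/2=861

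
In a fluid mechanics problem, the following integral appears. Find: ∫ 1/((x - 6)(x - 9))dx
Partial fractions: 1/((x-6)(x-9))=A/(x-6)+B/(x-9)
A=-1/3, B=1/3
∫ [-1/3· 1/(x-6)+1/3· 1/(x-9)] dx
=(1/3)[ln|x-9| - ln|x-6|]+C

Answer: (1/3)·ln|(x-9)/(x-6)|+C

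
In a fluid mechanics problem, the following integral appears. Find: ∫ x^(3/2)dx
Power rule: ∫ x^(3/2) dx = x^(5/2)/(5/2)+C

Answer: (2/5)·x^(5/2)+C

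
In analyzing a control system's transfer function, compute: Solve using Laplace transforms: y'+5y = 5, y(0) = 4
Take L of both sides: sY(s)-4+5Y(s)=5/s
Y(s)(s+5)=5/s+4
Y(s)=5/(s(s+5))+4/(s+5)
Partial fractions: 5/(s(s+5))=1/s - 1/(s+5)
So Y(s)=1/s+3/(s+5)
Inverse transform (L^(-1){1/s}=1, L^(-1){1/(s+5)}=e^(-5t)):

Answer: y(t)=1+3·e^(-5t)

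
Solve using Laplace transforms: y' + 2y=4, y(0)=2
Take L of both sides: sY(s)-2+2Y(s)=4/s
Y(s)(s+2)=4/s+2
Y(s)=4/(s(s+2))+2/(s+2)
Partial fractions: 4/(s(s+2))=2/s - 2/(s+2)
So Y(s)=2/s
Inverse transform (L^(-1){1/s}=1, L^(-1){1/(s+2)}=e^(-2t)):

Answer: y(t)=2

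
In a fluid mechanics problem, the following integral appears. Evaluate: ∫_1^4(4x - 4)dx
Step 1: Find antiderivative F(x)=2x^2 - 4x
Step 2: F(4) - F(1)=16 - (-2)=18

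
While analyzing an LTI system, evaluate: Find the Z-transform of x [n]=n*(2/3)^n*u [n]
Using the property Z{n*a^n*u[n]}=az/(z-a)^2
With a=2/3: X(z)=(2/3)z/(z - 2/3)^2, |z| > 2/3

Answer: (2/3)z/(z - 2/3)^2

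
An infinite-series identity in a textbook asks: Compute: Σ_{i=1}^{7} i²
Using formula: Σ i^2=n(n+1)(2n+1)/6=7·8·15/6=140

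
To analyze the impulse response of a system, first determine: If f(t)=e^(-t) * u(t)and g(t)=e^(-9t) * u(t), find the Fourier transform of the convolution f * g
By the convolution theorem: F{f*g}=F(omega)*G(omega)
F(omega)=1/(1+j*omega), G(omega)=1/(9+j*omega)
F{f*g}=1/((1+j*omega)(9+j*omega))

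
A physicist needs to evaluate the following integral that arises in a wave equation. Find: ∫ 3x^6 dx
Using power rule: ∫ 3x^6 dx = 3/7 x^7+C = (3/7)x^7+C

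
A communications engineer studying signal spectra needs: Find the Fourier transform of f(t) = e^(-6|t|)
Using the standard pair: F{e^(-a|t|)} = 2a/(a^2 + omega^2)
With a = 6: F(omega) = 12/(36 + omega^2)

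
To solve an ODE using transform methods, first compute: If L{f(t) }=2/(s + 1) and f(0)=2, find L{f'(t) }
L{f'(t)}=s·F(s) - f(0)=2s/(s+1)-2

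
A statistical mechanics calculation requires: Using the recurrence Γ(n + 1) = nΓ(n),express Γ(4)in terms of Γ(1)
Γ(4)=3Γ(3)=3·2Γ(2)=...=3!·Γ(1)=6·Γ(1)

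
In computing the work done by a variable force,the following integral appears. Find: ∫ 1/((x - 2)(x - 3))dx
Partial fractions: 1/((x-2)(x-3))=A/(x-2)+B/(x-3)
A=-1, B=1
∫ [-1· 1/(x-2)+1· 1/(x-3)] dx
=(1)[ln|x-3| - ln|x-2|]+C

Answer: ln|(x-3)/(x-2)|+C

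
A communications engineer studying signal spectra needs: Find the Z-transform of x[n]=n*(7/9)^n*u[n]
Using the property Z{n*a^n*u[n]} = az/(z-a)^2
With a = 7/9: X(z) = (7/9)z/(z - 7/9)^2, |z| > 7/9

Answer: (7/9)z/(z - 7/9)^2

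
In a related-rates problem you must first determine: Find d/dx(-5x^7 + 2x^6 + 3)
Power rule: d/dx(ax^n)=n·a·x^(n-1)
Term by term: -35·x^6 + 12·x^5

Answer: -35x^6 + 12x^5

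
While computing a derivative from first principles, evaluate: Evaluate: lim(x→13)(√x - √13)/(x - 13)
Multiply by conjugate (√x+√13)/(√x+√13):
=(x - 13)/((x - 13)(√x+√13))=1/(√x+√13)
As x → 13: 1/(2√13)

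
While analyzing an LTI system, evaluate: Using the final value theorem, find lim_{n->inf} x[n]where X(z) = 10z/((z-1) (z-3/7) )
Final value theorem: lim x[n]=lim_{z->1} (z-1) * X(z)
(z-1) * X(z)=10z/(z-3/7)
As z->1: 10/(1 - 3/7)=10/(4/7)=35/2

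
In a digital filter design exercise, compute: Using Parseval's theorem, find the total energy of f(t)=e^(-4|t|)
Parseval's theorem: E = integral |f(t)|^2 dt = (1/2pi) integral |F(omega)|^2 domega
E = integral_{-inf}^{inf} e^(-8|t|) dt = 2*integral_0^inf e^(-8t) dt = 2/(2*4) = 1/4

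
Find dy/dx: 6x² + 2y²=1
Differentiate: 12x+4y·(dy/dx) = 0
dy/dx = -12x/(4y) = -3·(x/y)

Answer: dy/dx = -3·(x/y)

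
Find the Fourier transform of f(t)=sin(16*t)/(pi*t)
sin(W*t)/(pi*t)=(W/pi)*sinc(W*t/pi) is the impulse response of the ideal low-pass filter with cutoff W (here W=16).
Its Fourier transform is a rectangular function:
F(omega)=1 for |omega| < 16, 0 otherwise

Answer: rect(omega/32) [i.e., 1 for |omega| < 16, 0 otherwise]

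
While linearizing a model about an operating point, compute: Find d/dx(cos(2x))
Chain rule: d/dx[cos(u)] = -sin(u)·u' where u = 2x
u' = 2

Answer: -2·sin(2x)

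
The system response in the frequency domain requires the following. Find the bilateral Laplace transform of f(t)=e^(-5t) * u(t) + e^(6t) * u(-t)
For e^(-5t) * u(t): L=1/(s+5), Re(s) > -5
For e^(6t) * u(-t): L=-1/(s-6), Re(s) < 6
Combined: F(s)=1/(s+5)-1/(s-6), -5 < Re(s) < 6

Answer: 1/(s+5)-1/(s-6), ROC: -5 < Re(s) < 6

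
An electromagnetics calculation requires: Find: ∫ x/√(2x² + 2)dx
Let u=2x² + 2, du=4x dx
∫ (1/4)·u^(-1/2) du=√u/2 + C

Answer: √(2x² + 2)/2 + C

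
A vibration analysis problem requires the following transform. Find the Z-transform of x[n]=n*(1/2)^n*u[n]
Using the property Z{n * a^n * u[n]}=az/(z-a)^2
With a=1/2: X(z)=(1/2)z/(z - 1/2)^2, |z| > 1/2

Answer: (1/2)z/(z - 1/2)^2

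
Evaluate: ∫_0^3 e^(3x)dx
Antiderivative: (1/3)e^(3x)
Evaluate: (1/3)(e^9 - 1)

Answer: (e^9 - 1)/3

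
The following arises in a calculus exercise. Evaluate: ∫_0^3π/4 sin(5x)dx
Antiderivative: -cos(5x)/5
Evaluate at bounds: [-cos(5·3π/4)/5] - [-cos(5·0)/5]
= (-(√2/2) + (1))/5 = 1/5 - √2/10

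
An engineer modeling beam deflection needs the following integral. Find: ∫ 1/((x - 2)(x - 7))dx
Partial fractions: 1/((x-2)(x-7))=A/(x-2)+B/(x-7)
A=-1/5, B=1/5
∫ [-1/5· 1/(x-2)+1/5· 1/(x-7)] dx
=(1/5)[ln|x-7| - ln|x-2|]+C

Answer: (1/5)·ln|(x-7)/(x-2)|+C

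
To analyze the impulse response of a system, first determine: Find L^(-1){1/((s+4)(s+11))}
Partial fractions: 1/((s+4)(s+11)) = A/(s+4)+B/(s+11)
Cover-up: A = 1/(s+11)|_{s = -4} = 1/7; B = 1/(s+4)|_{s = -11} = -1/7
L^(-1) = (1/7)e^(-4t) - (1/7)e^(-11t)

Answer: (1/7)(e^(-4t) - e^(-11t))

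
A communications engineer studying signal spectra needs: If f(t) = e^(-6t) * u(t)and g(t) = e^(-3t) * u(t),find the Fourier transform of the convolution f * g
By the convolution theorem: F{f * g} = F(omega) * G(omega)
F(omega) = 1/(6 + j * omega), G(omega) = 1/(3 + j * omega)
F{f * g} = 1/((6 + j * omega)(3 + j * omega))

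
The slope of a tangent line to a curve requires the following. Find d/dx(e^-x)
Chain rule: d/dx[e^u] = e^u · u' where u = -x
u' = -1

Answer: -1·e^-x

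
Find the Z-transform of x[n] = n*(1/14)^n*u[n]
Using the property Z{n*a^n*u[n]} = az/(z-a)^2
With a = 1/14: X(z) = (1/14)z/(z - 1/14)^2, |z| > 1/14

Answer: (1/14)z/(z - 1/14)^2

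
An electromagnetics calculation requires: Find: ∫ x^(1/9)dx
Power rule: ∫ x^(1/9) dx=x^(10/9)/(10/9) + C

Answer: (9/10)·x^(10/9) + C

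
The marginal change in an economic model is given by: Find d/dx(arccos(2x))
d/dx[arccos(u)]=-u'/√(1-u²), u=2x, u'=2

Answer: -2/√(1-4x²)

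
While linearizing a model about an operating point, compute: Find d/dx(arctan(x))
d/dx[arctan(u)]=u'/(1 + u²), u=x, u'=1

Answer: 1/(1 + x²)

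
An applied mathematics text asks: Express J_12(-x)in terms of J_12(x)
For integer n: J_n(-x)=(-1)^n J_n(x)
With n=12: J_12(-x)=(-1)^12 J_12(x)=J_12(x)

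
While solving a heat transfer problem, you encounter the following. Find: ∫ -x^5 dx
Using power rule: ∫ -x^5 dx = -1/6 x^6 + C = (-1/6)x^6 + C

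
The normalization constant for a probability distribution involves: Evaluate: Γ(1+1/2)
Γ(n + 1/2) = (2n)!√π/(4^n·n!)
= 2√π/(4·1) = (1/2)·√π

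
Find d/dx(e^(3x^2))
Chain rule: d/dx[e^u] = e^u · u' where u = 3x^2
u' = 6x

Answer: 6x·e^(3x^2)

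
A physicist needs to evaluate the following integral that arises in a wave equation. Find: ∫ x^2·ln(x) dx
By parts: u=ln(x), dv=x^2 dx
du=1/x dx, v=x^3/3
=x^3·ln(x)/3 - ∫ x^2/3 dx
=x^3·ln(x)/3 - x^3/9 + C

Answer: x^3(ln(x)/3 - 1/9) + C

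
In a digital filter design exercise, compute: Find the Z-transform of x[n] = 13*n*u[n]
Z{n*u[n]}=z/(z-1)^2
By linearity: Z{13*n*u[n]}=13z/(z-1)^2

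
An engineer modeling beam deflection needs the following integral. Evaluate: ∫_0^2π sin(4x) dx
Antiderivative: -cos(4x)/4
Evaluate at bounds: [-cos(4·2π)/4] - [-cos(4·0)/4]
= (-(1) + (1))/4 = 0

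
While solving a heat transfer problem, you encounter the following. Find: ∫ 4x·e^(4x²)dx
Let u = 4x², du = 8x dx
∫ (1/2)e^u du = e^u/2+C

Answer: e^(4x²)/2+C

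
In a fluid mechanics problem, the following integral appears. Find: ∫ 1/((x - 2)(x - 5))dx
Partial fractions: 1/((x-2)(x-5)) = A/(x-2)+B/(x-5)
A = -1/3, B = 1/3
∫ [-1/3· 1/(x-2)+1/3· 1/(x-5)] dx
= (1/3)[ln|x-5| - ln|x-2|]+C

Answer: (1/3)·ln|(x-5)/(x-2)|+C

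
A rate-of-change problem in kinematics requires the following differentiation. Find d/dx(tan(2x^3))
Chain rule: d/dx[tan(u)] = sec²(u)·u' where u = 2x^3
u' = 6x^2

Answer: 6x^2·sec²(2x^3)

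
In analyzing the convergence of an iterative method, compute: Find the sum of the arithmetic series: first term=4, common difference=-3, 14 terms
Last term: a_n = 4+(14-1)·-3 = -35
Sum = n(a_1+a_n)/2 = 14(4+(-35))/2 = -217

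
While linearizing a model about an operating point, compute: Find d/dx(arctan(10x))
d/dx[arctan(u)]=u'/(1+u²), u=10x, u'=10

Answer: 10/(1+100x²)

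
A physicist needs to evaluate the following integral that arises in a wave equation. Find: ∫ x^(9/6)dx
Power rule: ∫ x^(3/2) dx = x^(5/2)/(5/2)+C

Answer: (2/5)·x^(5/2)+C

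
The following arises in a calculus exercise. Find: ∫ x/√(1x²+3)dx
Let u = x² + 3, du = 2x dx
∫ (1/2)·u^(-1/2) du = √u + C

Answer: √(x² + 3) + C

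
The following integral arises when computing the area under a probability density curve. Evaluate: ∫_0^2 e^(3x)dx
Antiderivative: (1/3)e^(3x)
Evaluate: (1/3)(e^6 - 1)

Answer: (e^6 - 1)/3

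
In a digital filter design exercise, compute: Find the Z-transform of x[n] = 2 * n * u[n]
Z{n * u[n]}=z/(z-1)^2
By linearity: Z{2 * n * u[n]}=2z/(z-1)^2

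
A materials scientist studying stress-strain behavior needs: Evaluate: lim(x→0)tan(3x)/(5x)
tan(u) ≈ u for small u:
tan(3x)/(5x) ≈ 3x/(5x)=3/5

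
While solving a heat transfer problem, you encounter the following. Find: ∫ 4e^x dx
Since d/dx[e^x] = + e^x, we get 4e^x + C

Answer: 4e^x + C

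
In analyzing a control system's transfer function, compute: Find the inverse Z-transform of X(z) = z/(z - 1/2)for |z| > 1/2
Standard pair: z/(z-a) <-> a^n * u[n] for causal signals
With a=1/2: x[n]=(1/2)^n * u[n]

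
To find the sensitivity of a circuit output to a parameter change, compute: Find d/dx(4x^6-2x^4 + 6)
Power rule: d/dx(ax^n) = n·a·x^(n-1)
Term by term: 24·x^5-8·x^3

Answer: 24x^5-8x^3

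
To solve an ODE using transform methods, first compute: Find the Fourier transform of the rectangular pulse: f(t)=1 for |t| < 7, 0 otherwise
F(omega) = integral from -7 to 7 of e^(-j*omega*t) dt
= 2*sin(7*omega)/omega = 14*sinc(7*omega/pi)

Answer: 2*sin(7*omega)/omega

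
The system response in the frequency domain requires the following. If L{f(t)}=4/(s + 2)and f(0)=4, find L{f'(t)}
L{f'(t)}=s·F(s) - f(0)=4s/(s+2)-4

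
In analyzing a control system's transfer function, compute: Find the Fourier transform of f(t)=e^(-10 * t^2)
The Fourier transform of a Gaussian e^(-a*t^2) is sqrt(pi/a)*e^(-omega^2/(4a)).
With a = 10: F(omega) = sqrt(pi/10)*e^(-omega^2/40)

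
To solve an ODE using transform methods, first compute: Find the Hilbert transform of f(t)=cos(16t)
The Hilbert transform shifts each frequency component by -pi/2.
H{cos(wt)}=sin(wt)
With w=16: H{cos(16t)}=sin(16t)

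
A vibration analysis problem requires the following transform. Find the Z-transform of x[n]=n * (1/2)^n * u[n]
Using the property Z{n*a^n*u[n]}=az/(z-a)^2
With a=1/2: X(z)=(1/2)z/(z - 1/2)^2, |z| > 1/2

Answer: (1/2)z/(z - 1/2)^2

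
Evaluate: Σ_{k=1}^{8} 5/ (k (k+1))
Partial fractions: 5/(k(k+1))=5/k - 5/(k+1)
Telescoping sum: 5(1-1/9)=5·8/9

Answer: 40/9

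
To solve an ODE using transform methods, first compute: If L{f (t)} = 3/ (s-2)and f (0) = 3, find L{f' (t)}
L{f'(t)} = s·F(s) - f(0) = 3s/(s-2)-3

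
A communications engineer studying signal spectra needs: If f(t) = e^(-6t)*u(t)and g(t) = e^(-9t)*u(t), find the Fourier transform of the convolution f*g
By the convolution theorem: F{f * g} = F(omega) * G(omega)
F(omega) = 1/(6+j * omega), G(omega) = 1/(9+j * omega)
F{f * g} = 1/((6+j * omega)(9+j * omega))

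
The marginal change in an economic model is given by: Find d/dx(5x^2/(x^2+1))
Quotient rule: (f/g)'=(f'g - fg')/g²
f=5x^2, f'=10x
g=x^2 + 1, g'=2x

Answer: (10x·(x^2 + 1) - 10x^3)/(x^2 + 1)²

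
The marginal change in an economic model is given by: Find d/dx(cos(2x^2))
Chain rule: d/dx[cos(u)]=-sin(u)·u' where u=2x^2
u'=4x

Answer: -4x·sin(2x^2)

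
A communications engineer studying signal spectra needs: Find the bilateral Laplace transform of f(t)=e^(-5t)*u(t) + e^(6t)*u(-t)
For e^(-5t)*u(t): L=1/(s + 5), Re(s) > -5
For e^(6t)*u(-t): L=-1/(s-6), Re(s) < 6
Combined: F(s)=1/(s + 5) - 1/(s-6), -5 < Re(s) < 6

Answer: 1/(s + 5) - 1/(s-6), ROC: -5 < Re(s) < 6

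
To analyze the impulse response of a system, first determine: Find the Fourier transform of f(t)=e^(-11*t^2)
The Fourier transform of a Gaussian e^(-a * t^2) is sqrt(pi/a) * e^(-omega^2/(4a)).
With a = 11: F(omega) = sqrt(pi/11) * e^(-omega^2/44)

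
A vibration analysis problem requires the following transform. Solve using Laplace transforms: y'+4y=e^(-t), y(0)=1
Take L: sY - 1+4Y = 1/(s+1)
Y(s+4) = 1/(s+1)+1
Y = 1/((s+1)(s+4))+1/(s+4)
Partial fractions: 1/((s+1)(s+4)) = (1/3)/(s+1) - (1/3)/(s+4)
So Y = (1/3)/(s+1)+(2/3)/(s+4)
Inverse Laplace transform (L^(-1){1/(s+1)} = e^(-t), L^(-1){1/(s+4)} = e^(-4t)):

Answer: y(t) = (1/3)·e^(-t)+(2/3)·e^(-4t)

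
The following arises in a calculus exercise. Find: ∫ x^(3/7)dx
Power rule: ∫ x^(3/7) dx=x^(10/7)/(10/7)+C

Answer: (7/10)·x^(10/7)+C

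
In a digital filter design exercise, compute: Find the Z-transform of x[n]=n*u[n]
Standard pair: Z{n*u[n]} = z/(z-1)^2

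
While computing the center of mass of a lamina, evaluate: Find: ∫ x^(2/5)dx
Power rule: ∫ x^(2/5) dx=x^(7/5)/(7/5)+C

Answer: (5/7)·x^(7/5)+C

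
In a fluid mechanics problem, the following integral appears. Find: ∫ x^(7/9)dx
Power rule: ∫ x^(7/9) dx=x^(16/9)/(16/9) + C

Answer: (9/16)·x^(16/9) + C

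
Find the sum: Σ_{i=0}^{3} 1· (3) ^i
Geometric series: S = a(1 - r^n)/(1 - r)
a = 1, r = 3, n = 4
S = 1(1 - 81)/-2 = 40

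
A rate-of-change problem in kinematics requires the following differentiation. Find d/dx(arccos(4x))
d/dx[arccos(u)] = -u'/√(1-u²), u = 4x, u' = 4

Answer: -4/√(1 - 16x²)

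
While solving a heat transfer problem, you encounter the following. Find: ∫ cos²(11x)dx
Using identity cos²(u)=(1+cos(2u))/2:
∫ (1+cos(22x))/2 dx=x/2+sin(22x)/44+C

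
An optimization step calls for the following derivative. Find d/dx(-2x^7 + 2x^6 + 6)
Power rule: d/dx(ax^n)=n·a·x^(n-1)
Term by term: -14·x^6+12·x^5

Answer: -14x^6+12x^5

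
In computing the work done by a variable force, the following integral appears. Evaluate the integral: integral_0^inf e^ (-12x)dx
integral_0^inf e^(-12x) dx=[-1/12*e^(-12x)]_0^inf
=0 - (-1/12)=1/12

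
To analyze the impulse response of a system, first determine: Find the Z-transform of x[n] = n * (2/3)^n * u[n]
Using the property Z{n * a^n * u[n]}=az/(z-a)^2
With a=2/3: X(z)=(2/3)z/(z - 2/3)^2, |z| > 2/3

Answer: (2/3)z/(z - 2/3)^2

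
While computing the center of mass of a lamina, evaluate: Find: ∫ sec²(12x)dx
Since d/dx[tan(12x)]=12sec²(12x), integral=tan(12x)/12 + C

Answer: (1/12)tan(12x) + C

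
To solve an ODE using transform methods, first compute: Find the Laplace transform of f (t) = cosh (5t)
L{cosh(at)} = s/(s²-a²)
L{cosh(5t)} = s/(s²-25)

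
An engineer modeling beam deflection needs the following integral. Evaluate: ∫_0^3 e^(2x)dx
Antiderivative: (1/2)e^(2x)
Evaluate: (1/2)(e^6 - 1)

Answer: (e^6 - 1)/2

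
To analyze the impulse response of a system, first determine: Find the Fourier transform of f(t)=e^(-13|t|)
Using the standard pair: F{e^(-a|t|)}=2a/(a^2 + omega^2)
With a=13: F(omega)=26/(169 + omega^2)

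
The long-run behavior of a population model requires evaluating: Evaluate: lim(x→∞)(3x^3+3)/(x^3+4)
Divide numerator and denominator by x^3:
lim (3 + 3/x^3)/(1 + 4/x^3)=3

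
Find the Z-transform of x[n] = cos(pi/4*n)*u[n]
Z{cos(w0*n)*u[n]}=z(z - cos(w0))/(z^2-2z*cos(w0)+1)
With w0=pi/4: X(z)=z(z - cos(pi/4))/(z^2-2z*cos(pi/4)+1)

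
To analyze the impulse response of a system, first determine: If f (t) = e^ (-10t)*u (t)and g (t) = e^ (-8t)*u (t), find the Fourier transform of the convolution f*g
By the convolution theorem: F{f*g} = F(omega)*G(omega)
F(omega) = 1/(10 + j*omega), G(omega) = 1/(8 + j*omega)
F{f*g} = 1/((10 + j*omega)(8 + j*omega))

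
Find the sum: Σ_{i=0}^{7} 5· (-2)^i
Geometric series: S=a(1 - r^n)/(1 - r)
a=5, r=-2, n=8
S=5(1 - 256)/3=-425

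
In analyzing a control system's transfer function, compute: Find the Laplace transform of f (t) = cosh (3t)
L{cosh(at)} = s/(s²-a²)
L{cosh(3t)} = s/(s²-9)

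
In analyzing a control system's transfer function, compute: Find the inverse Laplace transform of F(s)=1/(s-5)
L^(-1){1/(s-a)} = c·e^(at)
Here a = 5, c = 1

Answer: e^(5t)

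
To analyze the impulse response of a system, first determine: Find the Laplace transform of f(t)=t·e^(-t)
L{t·e^(at)}=1/(s-a)²
L{t·e^(-t)}=1/(s + 1)²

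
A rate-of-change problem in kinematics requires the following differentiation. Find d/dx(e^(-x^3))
Chain rule: d/dx[e^u]=e^u · u' where u=-x^3
u'=-3x^2

Answer: -3x^2·e^(-x^3)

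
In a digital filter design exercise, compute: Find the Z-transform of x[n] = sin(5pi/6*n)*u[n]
Z{sin(w0*n)*u[n]} = z*sin(w0)/(z^2-2z*cos(w0)+1)
With w0 = 5pi/6: X(z) = z*sin(5pi/6)/(z^2-2z*cos(5pi/6)+1)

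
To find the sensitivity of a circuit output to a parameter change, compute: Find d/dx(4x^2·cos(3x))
Product rule: (fg)' = f'g+fg'
f = 4x^2, f' = 8x
g = cos(3x), g' = -3·sin(3x)

Answer: 8x·cos(3x)-12x^2·sin(3x)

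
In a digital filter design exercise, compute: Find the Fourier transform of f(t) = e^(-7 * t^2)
The Fourier transform of a Gaussian e^(-a * t^2) is sqrt(pi/a) * e^(-omega^2/(4a)).
With a = 7: F(omega) = sqrt(pi/7) * e^(-omega^2/28)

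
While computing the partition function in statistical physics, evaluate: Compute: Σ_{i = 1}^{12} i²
Using formula: Σ i^2 = n(n + 1)(2n + 1)/6 = 12·13·25/6 = 650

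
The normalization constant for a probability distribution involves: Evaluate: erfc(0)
erfc(x)=1 - erf(x); erfc(0)=1 - erf(0)=1 - 0=1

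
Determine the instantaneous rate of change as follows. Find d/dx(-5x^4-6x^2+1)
Power rule: d/dx(ax^n) = n·a·x^(n-1)
Term by term: -20·x^3 - 12·x

Answer: -20x^3 - 12x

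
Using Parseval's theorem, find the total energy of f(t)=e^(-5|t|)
Parseval's theorem: E = integral |f(t)|^2 dt = (1/2pi) integral |F(omega)|^2 domega
E = integral_{-inf}^{inf} e^(-10|t|) dt = 2*integral_0^inf e^(-10t) dt = 2/(2*5) = 1/5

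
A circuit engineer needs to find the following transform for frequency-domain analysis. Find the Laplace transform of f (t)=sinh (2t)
L{sinh(at)} = a/(s²-a²)
L{sinh(2t)} = 2/(s²-4)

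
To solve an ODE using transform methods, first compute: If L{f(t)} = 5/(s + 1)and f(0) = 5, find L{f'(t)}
L{f'(t)} = s·F(s) - f(0) = 5s/(s+1)-5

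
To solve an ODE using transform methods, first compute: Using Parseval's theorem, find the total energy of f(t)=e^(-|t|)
Parseval's theorem: E = integral |f(t)|^2 dt = (1/2pi) integral |F(omega)|^2 domega
E = integral_{-inf}^{inf} e^(-2|t|) dt = 2 * integral_0^inf e^(-2t) dt = 2/(2 * 1) = 1/1

Answer: 1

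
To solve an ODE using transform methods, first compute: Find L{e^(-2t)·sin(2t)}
First shifting: L{e^(at)f(t)}=F(s-a)
L{sin(2t)}=2/(s²+4)
Shift: 2/((s+2)²+4)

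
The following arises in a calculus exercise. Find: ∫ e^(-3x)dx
Since d/dx[e^(-3x)] = -3e^(-3x), we get -1/3 e^(-3x) + C

Answer: (-1/3)e^(-3x) + C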